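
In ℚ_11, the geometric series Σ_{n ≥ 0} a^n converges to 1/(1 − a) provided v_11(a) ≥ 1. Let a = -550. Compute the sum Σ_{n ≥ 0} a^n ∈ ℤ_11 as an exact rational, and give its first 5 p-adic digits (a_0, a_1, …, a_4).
Σ a^n = 1/(1 − a) = 1/551;  first 5 digits = (1, 5, 9, 10, 6)

v_11(a) = 1 ≥ 1, so the series converges in ℤ_11 to 1/(1 − a) = 1/(1 − (-550)) = 1/551. Expand this rational in ℤ_11: compute digits iteratively via d_i = x_i mod 11, x_{i+1} = (x_i − d_i)/11. The first 5 digits are (1, 5, 9, 10, 6).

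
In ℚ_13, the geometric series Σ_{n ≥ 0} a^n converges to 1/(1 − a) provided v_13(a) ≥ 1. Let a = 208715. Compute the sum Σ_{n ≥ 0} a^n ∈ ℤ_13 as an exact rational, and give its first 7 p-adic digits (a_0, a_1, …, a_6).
Σ a^n = 1/(1 − a) = -1/208714;  first 7 digits = (1, 0, 0, 4, 7, 0, 3)

v_13(a) = 3 ≥ 1, so the series converges in ℤ_13 to 1/(1 − a) = 1/(1 − 208715) = -1/208714. Expand this rational in ℤ_13: compute digits iteratively via d_i = x_i mod 13, x_{i+1} = (x_i − d_i)/13. The first 7 digits are (1, 0, 0, 4, 7, 0, 3).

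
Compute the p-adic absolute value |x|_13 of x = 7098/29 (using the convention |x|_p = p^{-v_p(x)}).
|7098/29|_13 = 1/169

Step 1 — compute v_13(x) by factoring powers of 13 out of the numerator and denominator: v_13(7098/29) = 2. Step 2 — apply |x|_p = p^{-v_p(x)} = 13^{-2} = 1/169.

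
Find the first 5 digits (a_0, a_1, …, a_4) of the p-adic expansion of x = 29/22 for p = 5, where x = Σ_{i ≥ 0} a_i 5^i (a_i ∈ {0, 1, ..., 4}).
(a_0, …, a_4) = (2, 1, 0, 2, 3)

v_5(29/22) = 0 (numerator and denominator both coprime to 5), so x ∈ ℤ_5^×. Compute digits iteratively via a_i = x_i mod 5, x_{i+1} = (x_i − a_i)/5, with x_0 = x:
  x_0 = 29/22;  a_0 = 2;  x_1 = (x_0 − 2)/5 = -3/22
  x_1 = -3/22;  a_1 = 1;  x_2 = (x_1 − 1)/5 = -5/22
  x_2 = -5/22;  a_2 = 0;  x_3 = (x_2 − 0)/5 = -1/22
  x_3 = -1/22;  a_3 = 2;  x_4 = (x_3 − 2)/5 = -9/22
  x_4 = -9/22;  a_4 = 3;  x_5 = (x_4 − 3)/5 = -15/22
Digits: (2, 1, 0, 2, 3).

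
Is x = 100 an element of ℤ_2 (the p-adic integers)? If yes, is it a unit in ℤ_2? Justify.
x ∈ ℤ_2 but not a unit; v_2(x) = 2 > 0

ℤ_2 = {x ∈ ℚ_2 : v_2(x) ≥ 0} and ℤ_2^× = {x ∈ ℤ_2 : v_2(x) = 0}. Here v_2(100) = v_2(num) − v_2(den) = 2; compare against these criteria.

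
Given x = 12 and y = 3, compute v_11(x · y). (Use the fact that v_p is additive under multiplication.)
v_11(36) = 0

v_p(x) = 0 (factor: 12 = 11^0 · 12); v_p(y) = 0 (factor: 3 = 11^0 · 3). Additivity: v_p(xy) = v_p(x) + v_p(y) = 0 + 0 = 0. (Direct check: xy = 36 = 11^0 · (36).)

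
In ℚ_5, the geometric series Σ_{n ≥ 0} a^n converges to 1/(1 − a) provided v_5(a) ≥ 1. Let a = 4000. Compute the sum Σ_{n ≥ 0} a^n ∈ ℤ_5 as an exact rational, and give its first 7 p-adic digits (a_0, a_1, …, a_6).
Σ a^n = 1/(1 − a) = -1/3999;  first 7 digits = (1, 0, 0, 2, 1, 1, 4)

v_5(a) = 3 ≥ 1, so the series converges in ℤ_5 to 1/(1 − a) = 1/(1 − 4000) = -1/3999. Expand this rational in ℤ_5: compute digits iteratively via d_i = x_i mod 5, x_{i+1} = (x_i − d_i)/5. The first 7 digits are (1, 0, 0, 2, 1, 1, 4).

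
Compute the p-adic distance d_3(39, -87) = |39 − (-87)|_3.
d_3(39, -87) = 1/9

Step 1 — x − y = 39 − (-87) = 126. Step 2 — v_3(126) = 2 (factor: 126 = (3^2 · 14); the sign does not affect v_p). Step 3 — |x − y|_3 = 3^{-2} = 1/9.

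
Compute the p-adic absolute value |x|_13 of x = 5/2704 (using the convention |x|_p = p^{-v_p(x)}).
|5/2704|_13 = 169

Step 1 — compute v_13(x) by factoring powers of 13 out of the numerator and denominator: v_13(5/2704) = -2. Step 2 — apply |x|_p = p^{-v_p(x)} = 13^{2} = 169.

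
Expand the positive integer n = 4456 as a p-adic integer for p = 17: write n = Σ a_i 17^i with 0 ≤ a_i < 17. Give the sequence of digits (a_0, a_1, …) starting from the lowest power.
(a_0, a_1, …) = (2, 7, 15)

Repeated division by 17 gives the digits low-to-high: 4456 = 2 + 7·17^1 + 15·17^2. Digit sequence: (2, 7, 15).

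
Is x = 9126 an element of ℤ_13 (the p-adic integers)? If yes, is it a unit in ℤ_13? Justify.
x ∈ ℤ_13 but not a unit; v_13(x) = 2 > 0

ℤ_13 = {x ∈ ℚ_13 : v_13(x) ≥ 0} and ℤ_13^× = {x ∈ ℤ_13 : v_13(x) = 0}. Here v_13(9126) = v_13(num) − v_13(den) = 2; compare against these criteria.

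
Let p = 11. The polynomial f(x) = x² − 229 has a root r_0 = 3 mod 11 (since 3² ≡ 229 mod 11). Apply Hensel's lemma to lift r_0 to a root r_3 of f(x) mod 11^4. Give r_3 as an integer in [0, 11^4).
r_3 = 1048 (mod 14641)

Hensel's recurrence: r_{i+1} = r_i − f(r_i)·(f′(r_i))^{-1} mod 11^{i+2}, with f′(x) = 2x. Iterate:
  r_0 = 3 (mod 11)
  r_1 = 80 (mod 121)
  r_2 = 1048 (mod 1331)
  r_3 = 1048 (mod 14641)
Final: r_3 = 1048, and one checks f(r_3) ≡ 0 mod 11^4.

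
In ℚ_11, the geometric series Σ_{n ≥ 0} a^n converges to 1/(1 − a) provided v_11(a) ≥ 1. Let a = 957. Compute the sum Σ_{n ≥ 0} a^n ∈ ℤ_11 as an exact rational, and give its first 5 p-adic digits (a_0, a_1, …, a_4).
Σ a^n = 1/(1 − a) = -1/956;  first 5 digits = (1, 10, 8, 5, 10)

v_11(a) = 1 ≥ 1, so the series converges in ℤ_11 to 1/(1 − a) = 1/(1 − 957) = -1/956. Expand this rational in ℤ_11: compute digits iteratively via d_i = x_i mod 11, x_{i+1} = (x_i − d_i)/11. The first 5 digits are (1, 10, 8, 5, 10).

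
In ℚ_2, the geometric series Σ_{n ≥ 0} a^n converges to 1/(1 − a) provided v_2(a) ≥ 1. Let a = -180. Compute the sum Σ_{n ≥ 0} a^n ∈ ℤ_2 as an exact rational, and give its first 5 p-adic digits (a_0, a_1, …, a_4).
Σ a^n = 1/(1 − a) = 1/181;  first 5 digits = (1, 0, 1, 1, 1)

v_2(a) = 2 ≥ 1, so the series converges in ℤ_2 to 1/(1 − a) = 1/(1 − (-180)) = 1/181. Expand this rational in ℤ_2: compute digits iteratively via d_i = x_i mod 2, x_{i+1} = (x_i − d_i)/2. The first 5 digits are (1, 0, 1, 1, 1).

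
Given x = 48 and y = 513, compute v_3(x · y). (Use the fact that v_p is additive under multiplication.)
v_3(24624) = 4

v_p(x) = 1 (factor: 48 = 3^1 · 16); v_p(y) = 3 (factor: 513 = 3^3 · 19). Additivity: v_p(xy) = v_p(x) + v_p(y) = 1 + 3 = 4. (Direct check: xy = 24624 = 3^4 · (304).)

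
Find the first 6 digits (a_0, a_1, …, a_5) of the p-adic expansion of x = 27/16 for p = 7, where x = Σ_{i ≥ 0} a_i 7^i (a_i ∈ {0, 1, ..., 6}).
(a_0, …, a_5) = (3, 2, 1, 2, 1, 2)

v_7(27/16) = 0 (numerator and denominator both coprime to 7), so x ∈ ℤ_7^×. Compute digits iteratively via a_i = x_i mod 7, x_{i+1} = (x_i − a_i)/7, with x_0 = x:
  x_0 = 27/16;  a_0 = 3;  x_1 = (x_0 − 3)/7 = -3/16
  x_1 = -3/16;  a_1 = 2;  x_2 = (x_1 − 2)/7 = -5/16
  x_2 = -5/16;  a_2 = 1;  x_3 = (x_2 − 1)/7 = -3/16
  x_3 = -3/16;  a_3 = 2;  x_4 = (x_3 − 2)/7 = -5/16
  x_4 = -5/16;  a_4 = 1;  x_5 = (x_4 − 1)/7 = -3/16
  x_5 = -3/16;  a_5 = 2;  x_6 = (x_5 − 2)/7 = -5/16
Digits: (3, 2, 1, 2, 1, 2).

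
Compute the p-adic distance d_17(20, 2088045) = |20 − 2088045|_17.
d_17(20, 2088045) = 1/83521

Step 1 — x − y = 20 − 2088045 = -2088025. Step 2 — v_17(-2088025) = 4 (factor: -2088025 = −(17^4 · 25); the sign does not affect v_p). Step 3 — |x − y|_17 = 17^{-4} = 1/83521.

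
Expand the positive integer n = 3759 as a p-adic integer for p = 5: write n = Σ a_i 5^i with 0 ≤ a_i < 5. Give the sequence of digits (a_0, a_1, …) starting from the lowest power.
(a_0, a_1, …) = (4, 1, 0, 0, 1, 1)

Repeated division by 5 gives the digits low-to-high: 3759 = 4 + 1·5^1 + 1·5^4 + 1·5^5. Digit sequence: (4, 1, 0, 0, 1, 1).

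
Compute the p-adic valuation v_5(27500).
v_5(27500) = 4

v_5(n) is the largest exponent k such that 5^k divides n. Factor out: 27500 = 5^4 · 44. (Sign doesn't affect v_p.) So v_5(27500) = 4.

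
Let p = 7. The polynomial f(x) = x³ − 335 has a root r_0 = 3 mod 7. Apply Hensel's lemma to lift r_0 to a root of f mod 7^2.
r_1 = 38 (mod 49)

Hensel: r_{i+1} = r_i − f(r_i)/f′(r_i) mod 7^{i+2}, where f′(x) = 3x². Iterate:
  r_0 = 3 (mod 7)
  r_1 = 38 (mod 49)
Final: r = 38 with f(r) ≡ 0 mod 7^2.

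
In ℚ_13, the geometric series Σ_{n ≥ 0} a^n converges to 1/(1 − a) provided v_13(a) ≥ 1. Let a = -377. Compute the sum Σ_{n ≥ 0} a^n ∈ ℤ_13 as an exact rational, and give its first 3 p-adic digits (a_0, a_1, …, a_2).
Σ a^n = 1/(1 − a) = 1/378;  first 3 digits = (1, 10, 6)

v_13(a) = 1 ≥ 1, so the series converges in ℤ_13 to 1/(1 − a) = 1/(1 − (-377)) = 1/378. Expand this rational in ℤ_13: compute digits iteratively via d_i = x_i mod 13, x_{i+1} = (x_i − d_i)/13. The first 3 digits are (1, 10, 6).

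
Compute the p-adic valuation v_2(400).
v_2(400) = 4

v_2(n) is the largest exponent k such that 2^k divides n. Factor out: 400 = 2^4 · 25. (Sign doesn't affect v_p.) So v_2(400) = 4.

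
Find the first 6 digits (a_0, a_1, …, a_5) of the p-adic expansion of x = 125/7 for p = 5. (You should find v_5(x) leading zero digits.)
(a_0, …, a_5) = (0, 0, 0, 3, 3, 0)

v_5(125/7) = 3, so a_0 = ... = a_2 = 0. Factor out: x = 5^3 · u with u = 1/7 a unit in ℤ_5. Expand u iteratively via a_{v+i} = u_i mod 5, u_{i+1} = (u_i − a_{v+i})/5:
  u_0 = 1/7;  a_3 = 3;  u_1 = (u_0 − 3)/5 = -4/7
  u_1 = -4/7;  a_4 = 3;  u_2 = (u_1 − 3)/5 = -5/7
  u_2 = -5/7;  a_5 = 0;  u_3 = (u_2 − 0)/5 = -1/7
Digits: (0, 0, 0, 3, 3, 0).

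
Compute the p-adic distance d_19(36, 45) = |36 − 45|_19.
d_19(36, 45) = 1

Step 1 — x − y = 36 − 45 = -9. Step 2 — v_19(-9) = 0 (factor: -9 = −(19^0 · 9); the sign does not affect v_p). Step 3 — |x − y|_19 = 19^{0} = 1.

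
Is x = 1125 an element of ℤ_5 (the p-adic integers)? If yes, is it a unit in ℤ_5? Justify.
x ∈ ℤ_5 but not a unit; v_5(x) = 3 > 0

ℤ_5 = {x ∈ ℚ_5 : v_5(x) ≥ 0} and ℤ_5^× = {x ∈ ℤ_5 : v_5(x) = 0}. Here v_5(1125) = v_5(num) − v_5(den) = 3; compare against these criteria.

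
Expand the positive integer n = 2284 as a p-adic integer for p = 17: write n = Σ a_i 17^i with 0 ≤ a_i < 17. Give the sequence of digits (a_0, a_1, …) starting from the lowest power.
(a_0, a_1, …) = (6, 15, 7)

Repeated division by 17 gives the digits low-to-high: 2284 = 6 + 15·17^1 + 7·17^2. Digit sequence: (6, 15, 7).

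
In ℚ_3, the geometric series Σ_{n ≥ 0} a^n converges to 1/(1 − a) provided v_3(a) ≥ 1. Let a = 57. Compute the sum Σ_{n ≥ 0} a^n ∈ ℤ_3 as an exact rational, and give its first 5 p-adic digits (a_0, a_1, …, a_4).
Σ a^n = 1/(1 − a) = -1/56;  first 5 digits = (1, 1, 1, 0, 0)

v_3(a) = 1 ≥ 1, so the series converges in ℤ_3 to 1/(1 − a) = 1/(1 − 57) = -1/56. Expand this rational in ℤ_3: compute digits iteratively via d_i = x_i mod 3, x_{i+1} = (x_i − d_i)/3. The first 5 digits are (1, 1, 1, 0, 0).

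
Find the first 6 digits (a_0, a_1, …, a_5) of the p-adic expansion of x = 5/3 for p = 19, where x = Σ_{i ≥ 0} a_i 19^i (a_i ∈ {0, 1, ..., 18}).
(a_0, …, a_5) = (8, 6, 6, 6, 6, 6)

v_19(5/3) = 0 (numerator and denominator both coprime to 19), so x ∈ ℤ_19^×. Compute digits iteratively via a_i = x_i mod 19, x_{i+1} = (x_i − a_i)/19, with x_0 = x:
  x_0 = 5/3;  a_0 = 8;  x_1 = (x_0 − 8)/19 = -1/3
  x_1 = -1/3;  a_1 = 6;  x_2 = (x_1 − 6)/19 = -1/3
  x_2 = -1/3;  a_2 = 6;  x_3 = (x_2 − 6)/19 = -1/3
  x_3 = -1/3;  a_3 = 6;  x_4 = (x_3 − 6)/19 = -1/3
  x_4 = -1/3;  a_4 = 6;  x_5 = (x_4 − 6)/19 = -1/3
  x_5 = -1/3;  a_5 = 6;  x_6 = (x_5 − 6)/19 = -1/3
Digits: (8, 6, 6, 6, 6, 6).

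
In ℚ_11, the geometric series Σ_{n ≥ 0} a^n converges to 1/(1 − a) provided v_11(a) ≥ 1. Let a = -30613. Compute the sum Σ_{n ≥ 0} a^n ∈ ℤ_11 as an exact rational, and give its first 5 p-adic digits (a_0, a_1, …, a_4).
Σ a^n = 1/(1 − a) = 1/30614;  first 5 digits = (1, 0, 0, 10, 8)

v_11(a) = 3 ≥ 1, so the series converges in ℤ_11 to 1/(1 − a) = 1/(1 − (-30613)) = 1/30614. Expand this rational in ℤ_11: compute digits iteratively via d_i = x_i mod 11, x_{i+1} = (x_i − d_i)/11. The first 5 digits are (1, 0, 0, 10, 8).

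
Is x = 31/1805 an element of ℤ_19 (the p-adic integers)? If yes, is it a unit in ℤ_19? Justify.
x ∉ ℤ_19 (v_19(x) = -2 < 0)

ℤ_19 = {x ∈ ℚ_19 : v_19(x) ≥ 0} and ℤ_19^× = {x ∈ ℤ_19 : v_19(x) = 0}. Here v_19(31/1805) = v_19(num) − v_19(den) = -2; compare against these criteria.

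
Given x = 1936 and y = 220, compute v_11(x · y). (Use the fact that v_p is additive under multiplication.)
v_11(425920) = 3

v_p(x) = 2 (factor: 1936 = 11^2 · 16); v_p(y) = 1 (factor: 220 = 11^1 · 20). Additivity: v_p(xy) = v_p(x) + v_p(y) = 2 + 1 = 3. (Direct check: xy = 425920 = 11^3 · (320).)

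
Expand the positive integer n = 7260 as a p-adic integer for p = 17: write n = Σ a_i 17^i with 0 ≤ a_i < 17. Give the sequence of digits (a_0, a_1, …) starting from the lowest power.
(a_0, a_1, …) = (1, 2, 8, 1)

Repeated division by 17 gives the digits low-to-high: 7260 = 1 + 2·17^1 + 8·17^2 + 1·17^3. Digit sequence: (1, 2, 8, 1).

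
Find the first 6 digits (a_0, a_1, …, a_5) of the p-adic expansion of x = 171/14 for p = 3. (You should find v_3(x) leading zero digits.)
(a_0, …, a_5) = (0, 0, 2, 0, 1, 2)

v_3(171/14) = 2, so a_0 = ... = a_1 = 0. Factor out: x = 3^2 · u with u = 19/14 a unit in ℤ_3. Expand u iteratively via a_{v+i} = u_i mod 3, u_{i+1} = (u_i − a_{v+i})/3:
  u_0 = 19/14;  a_2 = 2;  u_1 = (u_0 − 2)/3 = -3/14
  u_1 = -3/14;  a_3 = 0;  u_2 = (u_1 − 0)/3 = -1/14
  u_2 = -1/14;  a_4 = 1;  u_3 = (u_2 − 1)/3 = -5/14
  u_3 = -5/14;  a_5 = 2;  u_4 = (u_3 − 2)/3 = -11/14
Digits: (0, 0, 2, 0, 1, 2).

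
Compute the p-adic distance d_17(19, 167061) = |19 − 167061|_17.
d_17(19, 167061) = 1/83521

Step 1 — x − y = 19 − 167061 = -167042. Step 2 — v_17(-167042) = 4 (factor: -167042 = −(17^4 · 2); the sign does not affect v_p). Step 3 — |x − y|_17 = 17^{-4} = 1/83521.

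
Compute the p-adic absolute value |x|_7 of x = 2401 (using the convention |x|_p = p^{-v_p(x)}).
|2401|_7 = 1/2401

Step 1 — compute v_7(x) by factoring powers of 7 out of the numerator and denominator: v_7(2401) = 4. Step 2 — apply |x|_p = p^{-v_p(x)} = 7^{-4} = 1/2401.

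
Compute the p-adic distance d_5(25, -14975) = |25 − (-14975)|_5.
d_5(25, -14975) = 1/625

Step 1 — x − y = 25 − (-14975) = 15000. Step 2 — v_5(15000) = 4 (factor: 15000 = (5^4 · 24); the sign does not affect v_p). Step 3 — |x − y|_5 = 5^{-4} = 1/625.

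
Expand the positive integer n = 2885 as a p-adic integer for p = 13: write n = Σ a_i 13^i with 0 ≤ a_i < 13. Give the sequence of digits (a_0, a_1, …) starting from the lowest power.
(a_0, a_1, …) = (12, 0, 4, 1)

Repeated division by 13 gives the digits low-to-high: 2885 = 12 + 4·13^2 + 1·13^3. Digit sequence: (12, 0, 4, 1).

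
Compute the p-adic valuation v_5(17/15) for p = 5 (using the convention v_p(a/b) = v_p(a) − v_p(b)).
v_5(17/15) = -1

Factor powers of 5 from the numerator and denominator of the reduced fraction: 17 = 5^0 · 17 and 15 = 5^1 · 3. Apply v_p(a/b) = v_p(a) − v_p(b): v_5(17/15) = 0 − 1 = -1.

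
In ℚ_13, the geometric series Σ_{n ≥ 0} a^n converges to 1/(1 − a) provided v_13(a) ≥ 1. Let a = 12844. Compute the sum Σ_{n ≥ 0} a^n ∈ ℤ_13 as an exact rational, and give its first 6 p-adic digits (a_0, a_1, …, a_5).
Σ a^n = 1/(1 − a) = -1/12843;  first 6 digits = (1, 0, 11, 5, 4, 2)

v_13(a) = 2 ≥ 1, so the series converges in ℤ_13 to 1/(1 − a) = 1/(1 − 12844) = -1/12843. Expand this rational in ℤ_13: compute digits iteratively via d_i = x_i mod 13, x_{i+1} = (x_i − d_i)/13. The first 6 digits are (1, 0, 11, 5, 4, 2).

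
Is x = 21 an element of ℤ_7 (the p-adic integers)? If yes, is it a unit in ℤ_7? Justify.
x ∈ ℤ_7 but not a unit; v_7(x) = 1 > 0

ℤ_7 = {x ∈ ℚ_7 : v_7(x) ≥ 0} and ℤ_7^× = {x ∈ ℤ_7 : v_7(x) = 0}. Here v_7(21) = v_7(num) − v_7(den) = 1; compare against these criteria.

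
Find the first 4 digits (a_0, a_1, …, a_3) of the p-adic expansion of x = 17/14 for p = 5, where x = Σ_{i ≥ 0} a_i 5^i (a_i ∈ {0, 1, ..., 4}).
(a_0, …, a_3) = (3, 0, 1, 3)

v_5(17/14) = 0 (numerator and denominator both coprime to 5), so x ∈ ℤ_5^×. Compute digits iteratively via a_i = x_i mod 5, x_{i+1} = (x_i − a_i)/5, with x_0 = x:
  x_0 = 17/14;  a_0 = 3;  x_1 = (x_0 − 3)/5 = -5/14
  x_1 = -5/14;  a_1 = 0;  x_2 = (x_1 − 0)/5 = -1/14
  x_2 = -1/14;  a_2 = 1;  x_3 = (x_2 − 1)/5 = -3/14
  x_3 = -3/14;  a_3 = 3;  x_4 = (x_3 − 3)/5 = -9/14
Digits: (3, 0, 1, 3).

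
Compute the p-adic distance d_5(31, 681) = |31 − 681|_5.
d_5(31, 681) = 1/25

Step 1 — x − y = 31 − 681 = -650. Step 2 — v_5(-650) = 2 (factor: -650 = −(5^2 · 26); the sign does not affect v_p). Step 3 — |x − y|_5 = 5^{-2} = 1/25.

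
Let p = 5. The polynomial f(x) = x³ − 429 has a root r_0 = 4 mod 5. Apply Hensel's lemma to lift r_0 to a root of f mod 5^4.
r_3 = 409 (mod 625)

Hensel: r_{i+1} = r_i − f(r_i)/f′(r_i) mod 5^{i+2}, where f′(x) = 3x². Iterate:
  r_0 = 4 (mod 5)
  r_1 = 9 (mod 25)
  r_2 = 34 (mod 125)
  r_3 = 409 (mod 625)
Final: r = 409 with f(r) ≡ 0 mod 5^4.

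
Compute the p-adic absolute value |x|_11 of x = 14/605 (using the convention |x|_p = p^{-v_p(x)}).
|14/605|_11 = 121

Step 1 — compute v_11(x) by factoring powers of 11 out of the numerator and denominator: v_11(14/605) = -2. Step 2 — apply |x|_p = p^{-v_p(x)} = 11^{2} = 121.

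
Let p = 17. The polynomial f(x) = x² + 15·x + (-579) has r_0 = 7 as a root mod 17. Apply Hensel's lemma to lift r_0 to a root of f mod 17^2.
r_1 = 211 (mod 289)

Hensel: r_{i+1} = r_i − f(r_i)·(f′(r_i))^{-1} mod 17^{i+2}, f′(x) = 2x + 15. Iterate:
  r_0 = 7 (mod 17)
  r_1 = 211 (mod 289)
Final: r = 211 satisfies f(r) ≡ 0 mod 17^2.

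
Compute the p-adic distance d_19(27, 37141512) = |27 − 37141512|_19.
d_19(27, 37141512) = 1/2476099

Step 1 — x − y = 27 − 37141512 = -37141485. Step 2 — v_19(-37141485) = 5 (factor: -37141485 = −(19^5 · 15); the sign does not affect v_p). Step 3 — |x − y|_19 = 19^{-5} = 1/2476099.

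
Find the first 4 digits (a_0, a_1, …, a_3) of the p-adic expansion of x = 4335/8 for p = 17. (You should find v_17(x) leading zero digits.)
(a_0, …, a_3) = (0, 0, 4, 2)

v_17(4335/8) = 2, so a_0 = ... = a_1 = 0. Factor out: x = 17^2 · u with u = 15/8 a unit in ℤ_17. Expand u iteratively via a_{v+i} = u_i mod 17, u_{i+1} = (u_i − a_{v+i})/17:
  u_0 = 15/8;  a_2 = 4;  u_1 = (u_0 − 4)/17 = -1/8
  u_1 = -1/8;  a_3 = 2;  u_2 = (u_1 − 2)/17 = -1/8
Digits: (0, 0, 4, 2).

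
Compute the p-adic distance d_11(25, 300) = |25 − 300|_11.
d_11(25, 300) = 1/11

Step 1 — x − y = 25 − 300 = -275. Step 2 — v_11(-275) = 1 (factor: -275 = −(11^1 · 25); the sign does not affect v_p). Step 3 — |x − y|_11 = 11^{-1} = 1/11.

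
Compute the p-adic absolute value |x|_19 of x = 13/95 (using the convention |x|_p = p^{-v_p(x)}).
|13/95|_19 = 19

Step 1 — compute v_19(x) by factoring powers of 19 out of the numerator and denominator: v_19(13/95) = -1. Step 2 — apply |x|_p = p^{-v_p(x)} = 19^{1} = 19.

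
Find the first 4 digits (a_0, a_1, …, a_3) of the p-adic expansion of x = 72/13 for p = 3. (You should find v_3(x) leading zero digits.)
(a_0, …, a_3) = (0, 0, 2, 0)

v_3(72/13) = 2, so a_0 = ... = a_1 = 0. Factor out: x = 3^2 · u with u = 8/13 a unit in ℤ_3. Expand u iteratively via a_{v+i} = u_i mod 3, u_{i+1} = (u_i − a_{v+i})/3:
  u_0 = 8/13;  a_2 = 2;  u_1 = (u_0 − 2)/3 = -6/13
  u_1 = -6/13;  a_3 = 0;  u_2 = (u_1 − 0)/3 = -2/13
Digits: (0, 0, 2, 0).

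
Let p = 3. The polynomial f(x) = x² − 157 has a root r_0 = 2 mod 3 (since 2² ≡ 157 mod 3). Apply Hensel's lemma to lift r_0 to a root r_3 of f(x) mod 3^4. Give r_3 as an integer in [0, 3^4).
r_3 = 20 (mod 81)

Hensel's recurrence: r_{i+1} = r_i − f(r_i)·(f′(r_i))^{-1} mod 3^{i+2}, with f′(x) = 2x. Iterate:
  r_0 = 2 (mod 3)
  r_1 = 2 (mod 9)
  r_2 = 20 (mod 27)
  r_3 = 20 (mod 81)
Final: r_3 = 20, and one checks f(r_3) ≡ 0 mod 3^4.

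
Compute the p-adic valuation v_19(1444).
v_19(1444) = 2

v_19(n) is the largest exponent k such that 19^k divides n. Factor out: 1444 = 19^2 · 4. (Sign doesn't affect v_p.) So v_19(1444) = 2.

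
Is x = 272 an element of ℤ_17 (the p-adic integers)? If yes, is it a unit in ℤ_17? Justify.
x ∈ ℤ_17 but not a unit; v_17(x) = 1 > 0

ℤ_17 = {x ∈ ℚ_17 : v_17(x) ≥ 0} and ℤ_17^× = {x ∈ ℤ_17 : v_17(x) = 0}. Here v_17(272) = v_17(num) − v_17(den) = 1; compare against these criteria.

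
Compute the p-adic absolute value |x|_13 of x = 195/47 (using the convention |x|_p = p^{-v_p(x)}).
|195/47|_13 = 1/13

Step 1 — compute v_13(x) by factoring powers of 13 out of the numerator and denominator: v_13(195/47) = 1. Step 2 — apply |x|_p = p^{-v_p(x)} = 13^{-1} = 1/13.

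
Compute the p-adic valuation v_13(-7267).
v_13(-7267) = 2

v_13(n) is the largest exponent k such that 13^k divides n. Factor out: -7267 = -13^2 · 43. (Sign doesn't affect v_p.) So v_13(-7267) = 2.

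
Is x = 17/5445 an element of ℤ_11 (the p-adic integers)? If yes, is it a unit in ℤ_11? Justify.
x ∉ ℤ_11 (v_11(x) = -2 < 0)

ℤ_11 = {x ∈ ℚ_11 : v_11(x) ≥ 0} and ℤ_11^× = {x ∈ ℤ_11 : v_11(x) = 0}. Here v_11(17/5445) = v_11(num) − v_11(den) = -2; compare against these criteria.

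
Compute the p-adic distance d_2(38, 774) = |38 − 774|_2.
d_2(38, 774) = 1/32

Step 1 — x − y = 38 − 774 = -736. Step 2 — v_2(-736) = 5 (factor: -736 = −(2^5 · 23); the sign does not affect v_p). Step 3 — |x − y|_2 = 2^{-5} = 1/32.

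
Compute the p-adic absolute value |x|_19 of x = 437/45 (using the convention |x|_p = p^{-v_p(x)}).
|437/45|_19 = 1/19

Step 1 — compute v_19(x) by factoring powers of 19 out of the numerator and denominator: v_19(437/45) = 1. Step 2 — apply |x|_p = p^{-v_p(x)} = 19^{-1} = 1/19.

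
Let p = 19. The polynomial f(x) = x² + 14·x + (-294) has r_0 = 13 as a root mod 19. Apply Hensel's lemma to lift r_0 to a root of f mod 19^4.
r_3 = 9551 (mod 130321)

Hensel: r_{i+1} = r_i − f(r_i)·(f′(r_i))^{-1} mod 19^{i+2}, f′(x) = 2x + 14. Iterate:
  r_0 = 13 (mod 19)
  r_1 = 165 (mod 361)
  r_2 = 2692 (mod 6859)
  r_3 = 9551 (mod 130321)
Final: r = 9551 satisfies f(r) ≡ 0 mod 19^4.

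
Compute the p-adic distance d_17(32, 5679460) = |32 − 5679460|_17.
d_17(32, 5679460) = 1/1419857

Step 1 — x − y = 32 − 5679460 = -5679428. Step 2 — v_17(-5679428) = 5 (factor: -5679428 = −(17^5 · 4); the sign does not affect v_p). Step 3 — |x − y|_17 = 17^{-5} = 1/1419857.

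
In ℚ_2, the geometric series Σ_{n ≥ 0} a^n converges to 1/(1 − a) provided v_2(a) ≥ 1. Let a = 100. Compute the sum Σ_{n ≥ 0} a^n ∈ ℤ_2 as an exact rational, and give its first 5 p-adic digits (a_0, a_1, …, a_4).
Σ a^n = 1/(1 − a) = -1/99;  first 5 digits = (1, 0, 1, 0, 1)

v_2(a) = 2 ≥ 1, so the series converges in ℤ_2 to 1/(1 − a) = 1/(1 − 100) = -1/99. Expand this rational in ℤ_2: compute digits iteratively via d_i = x_i mod 2, x_{i+1} = (x_i − d_i)/2. The first 5 digits are (1, 0, 1, 0, 1).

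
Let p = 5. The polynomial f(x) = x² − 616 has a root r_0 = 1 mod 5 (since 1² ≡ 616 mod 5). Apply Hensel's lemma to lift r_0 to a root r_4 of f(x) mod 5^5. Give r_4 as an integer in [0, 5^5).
r_4 = 1796 (mod 3125)

Hensel's recurrence: r_{i+1} = r_i − f(r_i)·(f′(r_i))^{-1} mod 5^{i+2}, with f′(x) = 2x. Iterate:
  r_0 = 1 (mod 5)
  r_1 = 21 (mod 25)
  r_2 = 46 (mod 125)
  r_3 = 546 (mod 625)
  r_4 = 1796 (mod 3125)
Final: r_4 = 1796, and one checks f(r_4) ≡ 0 mod 5^5.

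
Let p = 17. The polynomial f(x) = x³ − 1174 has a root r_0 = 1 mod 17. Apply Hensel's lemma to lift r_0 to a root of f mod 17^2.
r_1 = 103 (mod 289)

Hensel: r_{i+1} = r_i − f(r_i)/f′(r_i) mod 17^{i+2}, where f′(x) = 3x². Iterate:
  r_0 = 1 (mod 17)
  r_1 = 103 (mod 289)
Final: r = 103 with f(r) ≡ 0 mod 17^2.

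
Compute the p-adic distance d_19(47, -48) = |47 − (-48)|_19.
d_19(47, -48) = 1/19

Step 1 — x − y = 47 − (-48) = 95. Step 2 — v_19(95) = 1 (factor: 95 = (19^1 · 5); the sign does not affect v_p). Step 3 — |x − y|_19 = 19^{-1} = 1/19.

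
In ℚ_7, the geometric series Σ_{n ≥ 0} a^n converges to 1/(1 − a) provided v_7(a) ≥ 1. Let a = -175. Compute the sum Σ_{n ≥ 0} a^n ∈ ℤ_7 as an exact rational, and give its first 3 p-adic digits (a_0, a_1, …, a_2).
Σ a^n = 1/(1 − a) = 1/176;  first 3 digits = (1, 3, 5)

v_7(a) = 1 ≥ 1, so the series converges in ℤ_7 to 1/(1 − a) = 1/(1 − (-175)) = 1/176. Expand this rational in ℤ_7: compute digits iteratively via d_i = x_i mod 7, x_{i+1} = (x_i − d_i)/7. The first 3 digits are (1, 3, 5).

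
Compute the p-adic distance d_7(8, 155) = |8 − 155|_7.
d_7(8, 155) = 1/49

Step 1 — x − y = 8 − 155 = -147. Step 2 — v_7(-147) = 2 (factor: -147 = −(7^2 · 3); the sign does not affect v_p). Step 3 — |x − y|_7 = 7^{-2} = 1/49.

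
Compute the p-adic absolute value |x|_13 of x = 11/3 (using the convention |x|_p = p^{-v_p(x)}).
|11/3|_13 = 1

Step 1 — compute v_13(x) by factoring powers of 13 out of the numerator and denominator: v_13(11/3) = 0. Step 2 — apply |x|_p = p^{-v_p(x)} = 13^{0} = 1.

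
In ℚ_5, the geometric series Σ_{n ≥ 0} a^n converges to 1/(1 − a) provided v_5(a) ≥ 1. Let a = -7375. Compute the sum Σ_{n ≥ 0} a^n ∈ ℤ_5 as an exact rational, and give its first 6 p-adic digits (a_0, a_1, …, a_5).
Σ a^n = 1/(1 − a) = 1/7376;  first 6 digits = (1, 0, 0, 1, 3, 2)

v_5(a) = 3 ≥ 1, so the series converges in ℤ_5 to 1/(1 − a) = 1/(1 − (-7375)) = 1/7376. Expand this rational in ℤ_5: compute digits iteratively via d_i = x_i mod 5, x_{i+1} = (x_i − d_i)/5. The first 6 digits are (1, 0, 0, 1, 3, 2).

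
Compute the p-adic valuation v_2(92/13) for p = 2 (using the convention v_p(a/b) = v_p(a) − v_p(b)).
v_2(92/13) = 2

Factor powers of 2 from the numerator and denominator of the reduced fraction: 92 = 2^2 · 23 and 13 = 2^0 · 13. Apply v_p(a/b) = v_p(a) − v_p(b): v_2(92/13) = 2 − 0 = 2.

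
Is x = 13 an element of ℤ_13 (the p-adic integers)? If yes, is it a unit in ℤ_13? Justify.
x ∈ ℤ_13 but not a unit; v_13(x) = 1 > 0

ℤ_13 = {x ∈ ℚ_13 : v_13(x) ≥ 0} and ℤ_13^× = {x ∈ ℤ_13 : v_13(x) = 0}. Here v_13(13) = v_13(num) − v_13(den) = 1; compare against these criteria.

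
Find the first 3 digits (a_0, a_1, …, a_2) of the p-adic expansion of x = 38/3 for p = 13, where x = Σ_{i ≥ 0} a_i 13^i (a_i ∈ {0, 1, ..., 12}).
(a_0, …, a_2) = (4, 5, 4)

v_13(38/3) = 0 (numerator and denominator both coprime to 13), so x ∈ ℤ_13^×. Compute digits iteratively via a_i = x_i mod 13, x_{i+1} = (x_i − a_i)/13, with x_0 = x:
  x_0 = 38/3;  a_0 = 4;  x_1 = (x_0 − 4)/13 = 2/3
  x_1 = 2/3;  a_1 = 5;  x_2 = (x_1 − 5)/13 = -1/3
  x_2 = -1/3;  a_2 = 4;  x_3 = (x_2 − 4)/13 = -1/3
Digits: (4, 5, 4).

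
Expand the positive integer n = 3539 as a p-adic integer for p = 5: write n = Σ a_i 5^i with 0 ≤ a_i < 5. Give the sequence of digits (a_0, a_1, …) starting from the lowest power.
(a_0, a_1, …) = (4, 2, 1, 3, 0, 1)

Repeated division by 5 gives the digits low-to-high: 3539 = 4 + 2·5^1 + 1·5^2 + 3·5^3 + 1·5^5. Digit sequence: (4, 2, 1, 3, 0, 1).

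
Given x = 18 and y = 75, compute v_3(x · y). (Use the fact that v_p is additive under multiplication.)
v_3(1350) = 3

v_p(x) = 2 (factor: 18 = 3^2 · 2); v_p(y) = 1 (factor: 75 = 3^1 · 25). Additivity: v_p(xy) = v_p(x) + v_p(y) = 2 + 1 = 3. (Direct check: xy = 1350 = 3^3 · (50).)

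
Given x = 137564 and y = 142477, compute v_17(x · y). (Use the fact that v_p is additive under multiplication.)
v_17(19599706028) = 6

v_p(x) = 3 (factor: 137564 = 17^3 · 28); v_p(y) = 3 (factor: 142477 = 17^3 · 29). Additivity: v_p(xy) = v_p(x) + v_p(y) = 3 + 3 = 6. (Direct check: xy = 19599706028 = 17^6 · (812).)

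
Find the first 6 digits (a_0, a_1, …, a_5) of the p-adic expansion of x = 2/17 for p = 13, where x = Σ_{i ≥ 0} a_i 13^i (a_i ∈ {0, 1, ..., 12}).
(a_0, …, a_5) = (7, 1, 6, 11, 6, 1)

v_13(2/17) = 0 (numerator and denominator both coprime to 13), so x ∈ ℤ_13^×. Compute digits iteratively via a_i = x_i mod 13, x_{i+1} = (x_i − a_i)/13, with x_0 = x:
  x_0 = 2/17;  a_0 = 7;  x_1 = (x_0 − 7)/13 = -9/17
  x_1 = -9/17;  a_1 = 1;  x_2 = (x_1 − 1)/13 = -2/17
  x_2 = -2/17;  a_2 = 6;  x_3 = (x_2 − 6)/13 = -8/17
  x_3 = -8/17;  a_3 = 11;  x_4 = (x_3 − 11)/13 = -15/17
  x_4 = -15/17;  a_4 = 6;  x_5 = (x_4 − 6)/13 = -9/17
  x_5 = -9/17;  a_5 = 1;  x_6 = (x_5 − 1)/13 = -2/17
Digits: (7, 1, 6, 11, 6, 1).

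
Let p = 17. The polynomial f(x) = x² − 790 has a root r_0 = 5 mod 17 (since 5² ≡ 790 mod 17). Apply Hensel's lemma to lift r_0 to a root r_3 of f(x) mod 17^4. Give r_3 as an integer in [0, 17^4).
r_3 = 40397 (mod 83521)

Hensel's recurrence: r_{i+1} = r_i − f(r_i)·(f′(r_i))^{-1} mod 17^{i+2}, with f′(x) = 2x. Iterate:
  r_0 = 5 (mod 17)
  r_1 = 226 (mod 289)
  r_2 = 1093 (mod 4913)
  r_3 = 40397 (mod 83521)
Final: r_3 = 40397, and one checks f(r_3) ≡ 0 mod 17^4.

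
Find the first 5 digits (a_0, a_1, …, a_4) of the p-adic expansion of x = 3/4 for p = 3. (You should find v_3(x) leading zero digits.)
(a_0, …, a_4) = (0, 1, 2, 0, 2)

v_3(3/4) = 1, so a_0 = ... = a_0 = 0. Factor out: x = 3^1 · u with u = 1/4 a unit in ℤ_3. Expand u iteratively via a_{v+i} = u_i mod 3, u_{i+1} = (u_i − a_{v+i})/3:
  u_0 = 1/4;  a_1 = 1;  u_1 = (u_0 − 1)/3 = -1/4
  u_1 = -1/4;  a_2 = 2;  u_2 = (u_1 − 2)/3 = -3/4
  u_2 = -3/4;  a_3 = 0;  u_3 = (u_2 − 0)/3 = -1/4
  u_3 = -1/4;  a_4 = 2;  u_4 = (u_3 − 2)/3 = -3/4
Digits: (0, 1, 2, 0, 2).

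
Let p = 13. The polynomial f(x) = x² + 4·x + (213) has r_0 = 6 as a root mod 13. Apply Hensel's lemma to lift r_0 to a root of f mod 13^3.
r_2 = 1943 (mod 2197)

Hensel: r_{i+1} = r_i − f(r_i)·(f′(r_i))^{-1} mod 13^{i+2}, f′(x) = 2x + 4. Iterate:
  r_0 = 6 (mod 13)
  r_1 = 84 (mod 169)
  r_2 = 1943 (mod 2197)
Final: r = 1943 satisfies f(r) ≡ 0 mod 13^3.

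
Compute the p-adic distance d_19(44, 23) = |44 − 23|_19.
d_19(44, 23) = 1

Step 1 — x − y = 44 − 23 = 21. Step 2 — v_19(21) = 0 (factor: 21 = (19^0 · 21); the sign does not affect v_p). Step 3 — |x − y|_19 = 19^{0} = 1.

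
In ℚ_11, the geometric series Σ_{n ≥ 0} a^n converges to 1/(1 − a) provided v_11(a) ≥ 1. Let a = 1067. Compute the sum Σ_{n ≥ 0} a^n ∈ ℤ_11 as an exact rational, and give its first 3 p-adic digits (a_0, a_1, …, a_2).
Σ a^n = 1/(1 − a) = -1/1066;  first 3 digits = (1, 9, 1)

v_11(a) = 1 ≥ 1, so the series converges in ℤ_11 to 1/(1 − a) = 1/(1 − 1067) = -1/1066. Expand this rational in ℤ_11: compute digits iteratively via d_i = x_i mod 11, x_{i+1} = (x_i − d_i)/11. The first 3 digits are (1, 9, 1).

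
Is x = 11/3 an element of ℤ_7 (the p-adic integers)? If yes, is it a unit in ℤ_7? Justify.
x ∈ ℤ_7^× (unit); v_7(x) = 0

ℤ_7 = {x ∈ ℚ_7 : v_7(x) ≥ 0} and ℤ_7^× = {x ∈ ℤ_7 : v_7(x) = 0}. Here v_7(11/3) = v_7(num) − v_7(den) = 0; compare against these criteria.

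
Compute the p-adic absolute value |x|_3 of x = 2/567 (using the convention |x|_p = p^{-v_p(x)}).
|2/567|_3 = 81

Step 1 — compute v_3(x) by factoring powers of 3 out of the numerator and denominator: v_3(2/567) = -4. Step 2 — apply |x|_p = p^{-v_p(x)} = 3^{4} = 81.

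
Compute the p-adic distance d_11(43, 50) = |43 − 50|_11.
d_11(43, 50) = 1

Step 1 — x − y = 43 − 50 = -7. Step 2 — v_11(-7) = 0 (factor: -7 = −(11^0 · 7); the sign does not affect v_p). Step 3 — |x − y|_11 = 11^{0} = 1.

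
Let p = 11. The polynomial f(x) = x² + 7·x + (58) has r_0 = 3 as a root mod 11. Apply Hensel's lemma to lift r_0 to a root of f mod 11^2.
r_1 = 80 (mod 121)

Hensel: r_{i+1} = r_i − f(r_i)·(f′(r_i))^{-1} mod 11^{i+2}, f′(x) = 2x + 7. Iterate:
  r_0 = 3 (mod 11)
  r_1 = 80 (mod 121)
Final: r = 80 satisfies f(r) ≡ 0 mod 11^2.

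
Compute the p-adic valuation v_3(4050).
v_3(4050) = 4

v_3(n) is the largest exponent k such that 3^k divides n. Factor out: 4050 = 3^4 · 50. (Sign doesn't affect v_p.) So v_3(4050) = 4.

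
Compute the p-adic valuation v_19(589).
v_19(589) = 1

v_19(n) is the largest exponent k such that 19^k divides n. Factor out: 589 = 19^1 · 31. (Sign doesn't affect v_p.) So v_19(589) = 1.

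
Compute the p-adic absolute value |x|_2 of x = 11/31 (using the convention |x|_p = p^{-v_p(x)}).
|11/31|_2 = 1

Step 1 — compute v_2(x) by factoring powers of 2 out of the numerator and denominator: v_2(11/31) = 0. Step 2 — apply |x|_p = p^{-v_p(x)} = 2^{0} = 1.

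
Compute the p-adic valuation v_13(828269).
v_13(828269) = 4

v_13(n) is the largest exponent k such that 13^k divides n. Factor out: 828269 = 13^4 · 29. (Sign doesn't affect v_p.) So v_13(828269) = 4.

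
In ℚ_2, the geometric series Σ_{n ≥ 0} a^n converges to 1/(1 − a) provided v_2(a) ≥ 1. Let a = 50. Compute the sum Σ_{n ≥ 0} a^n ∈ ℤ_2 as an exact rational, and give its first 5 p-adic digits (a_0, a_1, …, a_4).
Σ a^n = 1/(1 − a) = -1/49;  first 5 digits = (1, 1, 1, 1, 0)

v_2(a) = 1 ≥ 1, so the series converges in ℤ_2 to 1/(1 − a) = 1/(1 − 50) = -1/49. Expand this rational in ℤ_2: compute digits iteratively via d_i = x_i mod 2, x_{i+1} = (x_i − d_i)/2. The first 5 digits are (1, 1, 1, 1, 0).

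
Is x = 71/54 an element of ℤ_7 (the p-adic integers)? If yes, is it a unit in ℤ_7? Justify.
x ∈ ℤ_7^× (unit); v_7(x) = 0

ℤ_7 = {x ∈ ℚ_7 : v_7(x) ≥ 0} and ℤ_7^× = {x ∈ ℤ_7 : v_7(x) = 0}. Here v_7(71/54) = v_7(num) − v_7(den) = 0; compare against these criteria.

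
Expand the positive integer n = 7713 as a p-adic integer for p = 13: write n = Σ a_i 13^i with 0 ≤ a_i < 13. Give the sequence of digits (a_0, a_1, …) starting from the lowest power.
(a_0, a_1, …) = (4, 8, 6, 3)

Repeated division by 13 gives the digits low-to-high: 7713 = 4 + 8·13^1 + 6·13^2 + 3·13^3. Digit sequence: (4, 8, 6, 3).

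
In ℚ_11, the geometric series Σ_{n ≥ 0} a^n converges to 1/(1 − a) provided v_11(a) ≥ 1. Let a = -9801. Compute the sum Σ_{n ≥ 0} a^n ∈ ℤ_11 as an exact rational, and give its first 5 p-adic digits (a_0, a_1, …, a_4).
Σ a^n = 1/(1 − a) = 1/9802;  first 5 digits = (1, 0, 7, 3, 4)

v_11(a) = 2 ≥ 1, so the series converges in ℤ_11 to 1/(1 − a) = 1/(1 − (-9801)) = 1/9802. Expand this rational in ℤ_11: compute digits iteratively via d_i = x_i mod 11, x_{i+1} = (x_i − d_i)/11. The first 5 digits are (1, 0, 7, 3, 4).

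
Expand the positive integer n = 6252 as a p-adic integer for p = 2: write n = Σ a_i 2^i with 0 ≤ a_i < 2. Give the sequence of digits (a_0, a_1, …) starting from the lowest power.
(a_0, a_1, …) = (0, 0, 1, 1, 0, 1, 1, 0, 0, 0, 0, 1, 1)

Repeated division by 2 gives the digits low-to-high: 6252 = 1·2^2 + 1·2^3 + 1·2^5 + 1·2^6 + 1·2^11 + 1·2^12. Digit sequence: (0, 0, 1, 1, 0, 1, 1, 0, 0, 0, 0, 1, 1).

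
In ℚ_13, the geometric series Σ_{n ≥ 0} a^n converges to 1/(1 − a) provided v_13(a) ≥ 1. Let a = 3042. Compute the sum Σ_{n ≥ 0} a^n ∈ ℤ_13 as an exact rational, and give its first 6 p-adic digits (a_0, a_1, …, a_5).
Σ a^n = 1/(1 − a) = -1/3041;  first 6 digits = (1, 0, 5, 1, 12, 11)

v_13(a) = 2 ≥ 1, so the series converges in ℤ_13 to 1/(1 − a) = 1/(1 − 3042) = -1/3041. Expand this rational in ℤ_13: compute digits iteratively via d_i = x_i mod 13, x_{i+1} = (x_i − d_i)/13. The first 6 digits are (1, 0, 5, 1, 12, 11).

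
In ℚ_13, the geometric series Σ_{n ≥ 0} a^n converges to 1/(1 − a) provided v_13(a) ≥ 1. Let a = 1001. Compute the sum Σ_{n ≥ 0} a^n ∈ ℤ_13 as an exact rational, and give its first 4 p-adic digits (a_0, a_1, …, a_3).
Σ a^n = 1/(1 − a) = -1/1000;  first 4 digits = (1, 12, 6, 0)

v_13(a) = 1 ≥ 1, so the series converges in ℤ_13 to 1/(1 − a) = 1/(1 − 1001) = -1/1000. Expand this rational in ℤ_13: compute digits iteratively via d_i = x_i mod 13, x_{i+1} = (x_i − d_i)/13. The first 4 digits are (1, 12, 6, 0).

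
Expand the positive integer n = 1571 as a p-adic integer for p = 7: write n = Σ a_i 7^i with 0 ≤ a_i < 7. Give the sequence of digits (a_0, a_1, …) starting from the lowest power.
(a_0, a_1, …) = (3, 0, 4, 4)

Repeated division by 7 gives the digits low-to-high: 1571 = 3 + 4·7^2 + 4·7^3. Digit sequence: (3, 0, 4, 4).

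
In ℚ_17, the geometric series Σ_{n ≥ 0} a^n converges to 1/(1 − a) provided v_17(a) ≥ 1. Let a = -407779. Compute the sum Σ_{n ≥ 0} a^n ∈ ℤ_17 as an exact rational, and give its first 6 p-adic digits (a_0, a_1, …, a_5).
Σ a^n = 1/(1 − a) = 1/407780;  first 6 digits = (1, 0, 0, 2, 12, 16)

v_17(a) = 3 ≥ 1, so the series converges in ℤ_17 to 1/(1 − a) = 1/(1 − (-407779)) = 1/407780. Expand this rational in ℤ_17: compute digits iteratively via d_i = x_i mod 17, x_{i+1} = (x_i − d_i)/17. The first 6 digits are (1, 0, 0, 2, 12, 16).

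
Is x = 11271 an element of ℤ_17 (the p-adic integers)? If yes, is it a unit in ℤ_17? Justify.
x ∈ ℤ_17 but not a unit; v_17(x) = 2 > 0

ℤ_17 = {x ∈ ℚ_17 : v_17(x) ≥ 0} and ℤ_17^× = {x ∈ ℤ_17 : v_17(x) = 0}. Here v_17(11271) = v_17(num) − v_17(den) = 2; compare against these criteria.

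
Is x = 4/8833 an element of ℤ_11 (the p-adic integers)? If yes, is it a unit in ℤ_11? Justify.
x ∉ ℤ_11 (v_11(x) = -2 < 0)

ℤ_11 = {x ∈ ℚ_11 : v_11(x) ≥ 0} and ℤ_11^× = {x ∈ ℤ_11 : v_11(x) = 0}. Here v_11(4/8833) = v_11(num) − v_11(den) = -2; compare against these criteria.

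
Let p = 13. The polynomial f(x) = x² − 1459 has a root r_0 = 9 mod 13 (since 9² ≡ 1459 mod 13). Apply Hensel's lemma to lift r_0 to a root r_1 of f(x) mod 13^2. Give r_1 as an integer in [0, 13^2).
r_1 = 48 (mod 169)

Hensel's recurrence: r_{i+1} = r_i − f(r_i)·(f′(r_i))^{-1} mod 13^{i+2}, with f′(x) = 2x. Iterate:
  r_0 = 9 (mod 13)
  r_1 = 48 (mod 169)
Final: r_1 = 48, and one checks f(r_1) ≡ 0 mod 13^2.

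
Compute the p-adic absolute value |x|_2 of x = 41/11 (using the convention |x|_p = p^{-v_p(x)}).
|41/11|_2 = 1

Step 1 — compute v_2(x) by factoring powers of 2 out of the numerator and denominator: v_2(41/11) = 0. Step 2 — apply |x|_p = p^{-v_p(x)} = 2^{0} = 1.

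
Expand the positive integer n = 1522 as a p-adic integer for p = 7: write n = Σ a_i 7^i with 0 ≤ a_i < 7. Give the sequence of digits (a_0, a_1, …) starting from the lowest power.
(a_0, a_1, …) = (3, 0, 3, 4)

Repeated division by 7 gives the digits low-to-high: 1522 = 3 + 3·7^2 + 4·7^3. Digit sequence: (3, 0, 3, 4).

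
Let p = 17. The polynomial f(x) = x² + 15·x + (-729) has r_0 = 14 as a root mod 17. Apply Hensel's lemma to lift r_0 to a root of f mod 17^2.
r_1 = 82 (mod 289)

Hensel: r_{i+1} = r_i − f(r_i)·(f′(r_i))^{-1} mod 17^{i+2}, f′(x) = 2x + 15. Iterate:
  r_0 = 14 (mod 17)
  r_1 = 82 (mod 289)
Final: r = 82 satisfies f(r) ≡ 0 mod 17^2.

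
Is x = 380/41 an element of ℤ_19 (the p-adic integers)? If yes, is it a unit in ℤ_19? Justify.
x ∈ ℤ_19 but not a unit; v_19(x) = 1 > 0

ℤ_19 = {x ∈ ℚ_19 : v_19(x) ≥ 0} and ℤ_19^× = {x ∈ ℤ_19 : v_19(x) = 0}. Here v_19(380/41) = v_19(num) − v_19(den) = 1; compare against these criteria.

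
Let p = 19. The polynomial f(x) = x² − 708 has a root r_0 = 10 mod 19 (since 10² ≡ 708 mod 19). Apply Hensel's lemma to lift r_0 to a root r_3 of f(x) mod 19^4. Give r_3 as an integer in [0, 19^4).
r_3 = 92673 (mod 130321)

Hensel's recurrence: r_{i+1} = r_i − f(r_i)·(f′(r_i))^{-1} mod 19^{i+2}, with f′(x) = 2x. Iterate:
  r_0 = 10 (mod 19)
  r_1 = 257 (mod 361)
  r_2 = 3506 (mod 6859)
  r_3 = 92673 (mod 130321)
Final: r_3 = 92673, and one checks f(r_3) ≡ 0 mod 19^4.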